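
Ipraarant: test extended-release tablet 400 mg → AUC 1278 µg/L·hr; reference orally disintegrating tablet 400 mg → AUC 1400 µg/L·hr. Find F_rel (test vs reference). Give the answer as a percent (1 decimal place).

F_rel = (AUC_test/D_test) / (AUC_ref/D_ref)
      = (1278/400) / (1400/400)
      = 3.195 / 3.5 = 0.9129 = 91.29%

F_rel = 91.3%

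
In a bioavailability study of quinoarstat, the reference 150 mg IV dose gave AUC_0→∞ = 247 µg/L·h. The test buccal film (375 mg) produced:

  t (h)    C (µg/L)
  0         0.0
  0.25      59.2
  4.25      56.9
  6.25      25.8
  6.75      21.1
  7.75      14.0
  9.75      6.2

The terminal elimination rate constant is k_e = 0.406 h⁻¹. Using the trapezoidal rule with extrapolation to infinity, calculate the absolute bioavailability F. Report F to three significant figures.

Trapezoidal AUC_0→9.75 (buccal film):
  [0→0.25]: (0.0+59.2)/2 × 0.25 = 7.4
  [0.25→4.25]: (59.2+56.9)/2 × 4 = 232.2
  [4.25→6.25]: (56.9+25.8)/2 × 2 = 82.7
  [6.25→6.75]: (25.8+21.1)/2 × 0.5 = 11.725
  [6.75→7.75]: (21.1+14.0)/2 × 1 = 17.55
  [7.75→9.75]: (14.0+6.2)/2 × 2 = 20.2
  Sum = 371.775 µg/L·h
Tail: C_last/k_e = 6.2/0.406 = 15.271
AUC_0→∞ (buccal film) = 371.775 + 15.271 = 387.046 µg/L·h
F = (AUC_ev/D_ev)/(AUC_iv/D_iv) = (387.046/375)/(247/150) = 1.03212/1.64667 = 0.6268

F = 0.627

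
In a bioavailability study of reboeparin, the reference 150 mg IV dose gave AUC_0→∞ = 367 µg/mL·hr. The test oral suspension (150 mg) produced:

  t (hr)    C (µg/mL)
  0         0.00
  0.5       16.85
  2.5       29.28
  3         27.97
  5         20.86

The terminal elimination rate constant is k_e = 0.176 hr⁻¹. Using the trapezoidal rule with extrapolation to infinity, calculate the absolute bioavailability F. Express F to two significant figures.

Trapezoidal AUC_0→5 (oral suspension):
  [0→0.5]: (0.00+16.85)/2 × 0.5 = 4.2125
  [0.5→2.5]: (16.85+29.28)/2 × 2 = 46.13
  [2.5→3]: (29.28+27.97)/2 × 0.5 = 14.3125
  [3→5]: (27.97+20.86)/2 × 2 = 48.83
  Sum = 113.485 µg/mL·hr
Tail: C_last/k_e = 20.86/0.176 = 118.523
AUC_0→∞ (oral suspension) = 113.485 + 118.523 = 232.008 µg/mL·hr
F = (AUC_ev/D_ev)/(AUC_iv/D_iv) = (232.008/150)/(367/150) = 1.54672/2.44667 = 0.6322

F = 0.63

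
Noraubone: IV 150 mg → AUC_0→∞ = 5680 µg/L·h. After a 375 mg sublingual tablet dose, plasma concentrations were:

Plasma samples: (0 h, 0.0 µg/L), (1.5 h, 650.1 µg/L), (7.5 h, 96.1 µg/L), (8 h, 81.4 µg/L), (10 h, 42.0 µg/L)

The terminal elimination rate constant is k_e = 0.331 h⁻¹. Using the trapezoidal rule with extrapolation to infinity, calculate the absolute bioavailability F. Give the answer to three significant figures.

Trapezoidal AUC_0→10 (sublingual tablet):
  [0→1.5]: (0.0+650.1)/2 × 1.5 = 487.575
  [1.5→7.5]: (650.1+96.1)/2 × 6 = 2238.6
  [7.5→8]: (96.1+81.4)/2 × 0.5 = 44.375
  [8→10]: (81.4+42.0)/2 × 2 = 123.4
  Sum = 2893.95 µg/L·h
Tail: C_last/k_e = 42.0/0.331 = 126.888
AUC_0→∞ (sublingual tablet) = 2893.95 + 126.888 = 3020.838 µg/L·h
F = (AUC_ev/D_ev)/(AUC_iv/D_iv) = (3020.838/375)/(5680/150) = 8.055568/37.8667 = 0.2127

F = 0.213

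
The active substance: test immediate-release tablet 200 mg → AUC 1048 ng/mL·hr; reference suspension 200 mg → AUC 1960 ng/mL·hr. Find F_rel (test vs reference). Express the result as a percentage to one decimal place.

F_rel = (AUC_test/D_test) / (AUC_ref/D_ref)
      = (1048/200) / (1960/200)
      = 5.24 / 9.8 = 0.5347 = 53.47%

F_rel = 53.5%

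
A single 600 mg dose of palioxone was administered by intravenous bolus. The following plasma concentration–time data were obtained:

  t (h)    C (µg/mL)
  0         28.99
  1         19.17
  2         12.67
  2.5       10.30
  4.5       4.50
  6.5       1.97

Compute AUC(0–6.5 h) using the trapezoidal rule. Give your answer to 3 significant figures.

AUC = 67.0 µg/mL·h

Trapezoidal AUC_0→6.5:
  [0→1]: (28.99+19.17)/2 × 1 = 24.08
  [1→2]: (19.17+12.67)/2 × 1 = 15.92
  [2→2.5]: (12.67+10.30)/2 × 0.5 = 5.7425
  [2.5→4.5]: (10.30+4.50)/2 × 2 = 14.8
  [4.5→6.5]: (4.50+1.97)/2 × 2 = 6.47
  Sum = 67.0125 µg/mL·h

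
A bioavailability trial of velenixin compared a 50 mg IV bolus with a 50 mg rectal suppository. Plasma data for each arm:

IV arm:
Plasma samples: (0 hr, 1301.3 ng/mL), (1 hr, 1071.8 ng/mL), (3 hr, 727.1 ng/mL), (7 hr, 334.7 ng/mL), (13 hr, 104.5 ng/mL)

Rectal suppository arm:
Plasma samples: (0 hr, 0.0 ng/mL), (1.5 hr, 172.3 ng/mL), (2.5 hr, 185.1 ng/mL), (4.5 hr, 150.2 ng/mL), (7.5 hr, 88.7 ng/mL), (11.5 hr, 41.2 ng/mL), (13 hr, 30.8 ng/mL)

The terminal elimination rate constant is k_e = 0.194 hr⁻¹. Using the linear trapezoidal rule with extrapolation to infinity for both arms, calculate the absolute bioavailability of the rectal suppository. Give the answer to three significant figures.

Trapezoidal AUC_0→13 (IV):
  [0→1]: (1301.3+1071.8)/2 × 1 = 1186.55
  [1→3]: (1071.8+727.1)/2 × 2 = 1798.9
  [3→7]: (727.1+334.7)/2 × 4 = 2123.6
  [7→13]: (334.7+104.5)/2 × 6 = 1317.6
  Sum = 6426.65 ng/mL·hr
IV tail: 104.5/0.194 = 538.660; AUC_iv,0→∞ = 6426.65 + 538.660 = 6965.31 ng/mL·hr
Trapezoidal AUC_0→13 (rectal suppository):
  [0→1.5]: (0.0+172.3)/2 × 1.5 = 129.225
  [1.5→2.5]: (172.3+185.1)/2 × 1 = 178.7
  [2.5→4.5]: (185.1+150.2)/2 × 2 = 335.3
  [4.5→7.5]: (150.2+88.7)/2 × 3 = 358.35
  [7.5→11.5]: (88.7+41.2)/2 × 4 = 259.8
  [11.5→13]: (41.2+30.8)/2 × 1.5 = 54.0
  Sum = 1315.375 ng/mL·hr
rectal suppository tail: 30.8/0.194 = 158.763; AUC_ev,0→∞ = 1315.375 + 158.763 = 1474.138 ng/mL·hr
F = (AUC_ev/D_ev)/(AUC_iv/D_iv) = (1474.138/50)/(6965.31/50) = 29.48276/139.3062 = 0.2116

F = 0.212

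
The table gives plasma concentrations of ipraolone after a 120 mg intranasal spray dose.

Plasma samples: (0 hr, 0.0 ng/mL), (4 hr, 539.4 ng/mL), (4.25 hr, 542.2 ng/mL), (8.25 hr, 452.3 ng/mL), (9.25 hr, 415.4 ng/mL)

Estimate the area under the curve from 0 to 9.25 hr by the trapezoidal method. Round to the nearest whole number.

Trapezoidal AUC_0→9.25:
  [0→4]: (0.0+539.4)/2 × 4 = 1078.8
  [4→4.25]: (539.4+542.2)/2 × 0.25 = 135.2
  [4.25→8.25]: (542.2+452.3)/2 × 4 = 1989.0
  [8.25→9.25]: (452.3+415.4)/2 × 1 = 433.85
  Sum = 3636.85 ng/mL·hr

AUC = 3637 ng/mL·hr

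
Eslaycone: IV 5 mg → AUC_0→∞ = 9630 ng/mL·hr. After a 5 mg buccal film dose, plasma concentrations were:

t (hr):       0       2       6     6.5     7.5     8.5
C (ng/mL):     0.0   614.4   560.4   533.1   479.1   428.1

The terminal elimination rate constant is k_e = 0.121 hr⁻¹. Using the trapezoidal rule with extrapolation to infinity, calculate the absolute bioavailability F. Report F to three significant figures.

F = 0.803

Trapezoidal AUC_0→8.5 (buccal film):
  [0→2]: (0.0+614.4)/2 × 2 = 614.4
  [2→6]: (614.4+560.4)/2 × 4 = 2349.6
  [6→6.5]: (560.4+533.1)/2 × 0.5 = 273.375
  [6.5→7.5]: (533.1+479.1)/2 × 1 = 506.1
  [7.5→8.5]: (479.1+428.1)/2 × 1 = 453.6
  Sum = 4197.075 ng/mL·hr
Tail: C_last/k_e = 428.1/0.121 = 3538.017
AUC_0→∞ (buccal film) = 4197.075 + 3538.017 = 7735.092 ng/mL·hr
F = (AUC_ev/D_ev)/(AUC_iv/D_iv) = (7735.092/5)/(9630/5) = 1547.0184/1926 = 0.8032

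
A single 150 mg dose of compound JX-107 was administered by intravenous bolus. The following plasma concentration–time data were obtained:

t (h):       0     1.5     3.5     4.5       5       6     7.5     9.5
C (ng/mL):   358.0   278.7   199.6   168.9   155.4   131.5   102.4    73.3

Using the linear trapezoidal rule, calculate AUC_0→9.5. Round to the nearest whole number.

AUC = 1716 ng/mL·h

Trapezoidal AUC_0→9.5:
  [0→1.5]: (358.0+278.7)/2 × 1.5 = 477.525
  [1.5→3.5]: (278.7+199.6)/2 × 2 = 478.3
  [3.5→4.5]: (199.6+168.9)/2 × 1 = 184.25
  [4.5→5]: (168.9+155.4)/2 × 0.5 = 81.075
  [5→6]: (155.4+131.5)/2 × 1 = 143.45
  [6→7.5]: (131.5+102.4)/2 × 1.5 = 175.425
  [7.5→9.5]: (102.4+73.3)/2 × 2 = 175.7
  Sum = 1715.725 ng/mL·h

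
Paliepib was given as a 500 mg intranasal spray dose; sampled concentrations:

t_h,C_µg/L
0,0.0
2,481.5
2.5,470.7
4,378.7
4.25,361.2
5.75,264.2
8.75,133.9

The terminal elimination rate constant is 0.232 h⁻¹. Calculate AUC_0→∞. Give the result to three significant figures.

AUC = 3090 µg/L·h

Trapezoidal AUC_0→8.75:
  [0→2]: (0.0+481.5)/2 × 2 = 481.5
  [2→2.5]: (481.5+470.7)/2 × 0.5 = 238.05
  [2.5→4]: (470.7+378.7)/2 × 1.5 = 637.05
  [4→4.25]: (378.7+361.2)/2 × 0.25 = 92.4875
  [4.25→5.75]: (361.2+264.2)/2 × 1.5 = 469.05
  [5.75→8.75]: (264.2+133.9)/2 × 3 = 597.15
  Sum = 2515.2875 µg/L·h
Extrapolated tail: C_last / k_e = 133.9 / 0.232 = 577.155
AUC_0→∞ = 2515.2875 + 577.155 = 3092.4425 µg/L·h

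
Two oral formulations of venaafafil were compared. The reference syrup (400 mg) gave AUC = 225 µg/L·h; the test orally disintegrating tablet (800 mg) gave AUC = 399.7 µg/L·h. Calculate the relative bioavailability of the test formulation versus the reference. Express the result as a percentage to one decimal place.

F_rel = (AUC_test/D_test) / (AUC_ref/D_ref)
      = (399.7/800) / (225/400)
      = 0.499625 / 0.5625 = 0.8882 = 88.82%

F_rel = 88.8%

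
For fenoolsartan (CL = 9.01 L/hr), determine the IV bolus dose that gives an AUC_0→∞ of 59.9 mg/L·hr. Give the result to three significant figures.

Dose_iv = CL × AUC_0→∞
     = 9.01 × 59.9 = 539.699 mg

Dose = 540 mg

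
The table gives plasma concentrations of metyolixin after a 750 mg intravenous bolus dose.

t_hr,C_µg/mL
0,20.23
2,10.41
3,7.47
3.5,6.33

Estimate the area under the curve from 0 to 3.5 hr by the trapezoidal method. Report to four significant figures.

Trapezoidal AUC_0→3.5:
  [0→2]: (20.23+10.41)/2 × 2 = 30.64
  [2→3]: (10.41+7.47)/2 × 1 = 8.94
  [3→3.5]: (7.47+6.33)/2 × 0.5 = 3.45
  Sum = 43.03 µg/mL·hr

AUC = 43.03 µg/mL·hr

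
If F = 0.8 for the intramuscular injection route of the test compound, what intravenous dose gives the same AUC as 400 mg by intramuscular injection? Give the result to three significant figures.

Systemic exposure from an extravascular dose = F × D_ev, so the equivalent IV dose is F × D_ev.
D_iv = F × D_ev = 0.8 × 400 = 320 mg

D_iv = 320 mg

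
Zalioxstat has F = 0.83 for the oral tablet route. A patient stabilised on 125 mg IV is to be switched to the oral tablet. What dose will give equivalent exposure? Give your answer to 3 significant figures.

For equal systemic exposure: F × D_ev = D_iv
D_ev = D_iv / F = 125 / 0.83 = 150.602 mg

D_oral = 151 mg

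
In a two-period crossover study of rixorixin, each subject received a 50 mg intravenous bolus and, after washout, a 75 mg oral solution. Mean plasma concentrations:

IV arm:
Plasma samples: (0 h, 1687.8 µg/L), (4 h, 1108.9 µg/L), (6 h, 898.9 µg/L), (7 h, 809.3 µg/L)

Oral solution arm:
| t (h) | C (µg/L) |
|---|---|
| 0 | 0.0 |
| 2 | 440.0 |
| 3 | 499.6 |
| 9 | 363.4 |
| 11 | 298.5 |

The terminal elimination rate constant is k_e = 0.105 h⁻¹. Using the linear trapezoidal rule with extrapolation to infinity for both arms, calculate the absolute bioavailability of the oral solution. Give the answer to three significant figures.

F = 0.289

Trapezoidal AUC_0→7 (IV):
  [0→4]: (1687.8+1108.9)/2 × 4 = 5593.4
  [4→6]: (1108.9+898.9)/2 × 2 = 2007.8
  [6→7]: (898.9+809.3)/2 × 1 = 854.1
  Sum = 8455.3 µg/L·h
IV tail: 809.3/0.105 = 7707.619; AUC_iv,0→∞ = 8455.3 + 7707.619 = 16162.919 µg/L·h
Trapezoidal AUC_0→11 (oral solution):
  [0→2]: (0.0+440.0)/2 × 2 = 440.0
  [2→3]: (440.0+499.6)/2 × 1 = 469.8
  [3→9]: (499.6+363.4)/2 × 6 = 2589.0
  [9→11]: (363.4+298.5)/2 × 2 = 661.9
  Sum = 4160.7 µg/L·h
oral solution tail: 298.5/0.105 = 2842.857; AUC_ev,0→∞ = 4160.7 + 2842.857 = 7003.557 µg/L·h
F = (AUC_ev/D_ev)/(AUC_iv/D_iv) = (7003.557/75)/(16162.919/50) = 93.38076/323.25838 = 0.2889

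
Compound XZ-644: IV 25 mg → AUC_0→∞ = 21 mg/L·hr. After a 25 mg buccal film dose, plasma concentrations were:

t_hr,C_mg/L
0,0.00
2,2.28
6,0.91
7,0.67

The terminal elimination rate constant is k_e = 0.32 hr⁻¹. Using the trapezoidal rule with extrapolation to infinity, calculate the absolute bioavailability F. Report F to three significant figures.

F = 0.550

Trapezoidal AUC_0→7 (buccal film):
  [0→2]: (0.00+2.28)/2 × 2 = 2.28
  [2→6]: (2.28+0.91)/2 × 4 = 6.38
  [6→7]: (0.91+0.67)/2 × 1 = 0.79
  Sum = 9.45 mg/L·hr
Tail: C_last/k_e = 0.67/0.32 = 2.094
AUC_0→∞ (buccal film) = 9.45 + 2.094 = 11.544 mg/L·hr
F = (AUC_ev/D_ev)/(AUC_iv/D_iv) = (11.544/25)/(21/25) = 0.46176/0.84 = 0.5497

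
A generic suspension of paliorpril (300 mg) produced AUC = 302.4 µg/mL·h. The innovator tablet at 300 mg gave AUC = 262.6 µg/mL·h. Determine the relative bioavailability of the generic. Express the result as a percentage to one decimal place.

F_rel = 115.2%

F_rel = (AUC_test/D_test) / (AUC_ref/D_ref)
      = (302.4/300) / (262.6/300)
      = 1.008 / 0.875333 = 1.1516 = 115.16%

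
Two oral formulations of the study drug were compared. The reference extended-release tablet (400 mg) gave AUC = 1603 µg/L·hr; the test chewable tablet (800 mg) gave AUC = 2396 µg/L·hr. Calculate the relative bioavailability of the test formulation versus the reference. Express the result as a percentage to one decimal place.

F_rel = 74.7%

F_rel = (AUC_test/D_test) / (AUC_ref/D_ref)
      = (2396/800) / (1603/400)
      = 2.995 / 4.0075 = 0.7473 = 74.73%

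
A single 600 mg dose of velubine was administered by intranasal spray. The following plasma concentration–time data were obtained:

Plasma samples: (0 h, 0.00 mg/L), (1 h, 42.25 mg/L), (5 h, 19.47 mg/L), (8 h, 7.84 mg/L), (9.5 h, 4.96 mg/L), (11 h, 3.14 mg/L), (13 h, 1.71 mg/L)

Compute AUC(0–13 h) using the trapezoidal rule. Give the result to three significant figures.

AUC = 206 mg/L·h

Trapezoidal AUC_0→13:
  [0→1]: (0.00+42.25)/2 × 1 = 21.125
  [1→5]: (42.25+19.47)/2 × 4 = 123.44
  [5→8]: (19.47+7.84)/2 × 3 = 40.965
  [8→9.5]: (7.84+4.96)/2 × 1.5 = 9.6
  [9.5→11]: (4.96+3.14)/2 × 1.5 = 6.075
  [11→13]: (3.14+1.71)/2 × 2 = 4.85
  Sum = 206.055 mg/L·h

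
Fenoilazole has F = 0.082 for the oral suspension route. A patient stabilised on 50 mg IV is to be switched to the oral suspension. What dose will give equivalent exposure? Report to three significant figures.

For equal systemic exposure: F × D_ev = D_iv
D_ev = D_iv / F = 50 / 0.082 = 609.756 mg

D_oral = 610 mg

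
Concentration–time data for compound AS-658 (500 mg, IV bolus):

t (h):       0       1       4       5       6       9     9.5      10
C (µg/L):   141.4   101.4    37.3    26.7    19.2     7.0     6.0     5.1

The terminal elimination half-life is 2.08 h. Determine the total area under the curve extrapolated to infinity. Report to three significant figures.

AUC = 445 µg/L·h

Trapezoidal AUC_0→10:
  [0→1]: (141.4+101.4)/2 × 1 = 121.4
  [1→4]: (101.4+37.3)/2 × 3 = 208.05
  [4→5]: (37.3+26.7)/2 × 1 = 32.0
  [5→6]: (26.7+19.2)/2 × 1 = 22.95
  [6→9]: (19.2+7.0)/2 × 3 = 39.3
  [9→9.5]: (7.0+6.0)/2 × 0.5 = 3.25
  [9.5→10]: (6.0+5.1)/2 × 0.5 = 2.775
  Sum = 429.725 µg/L·h
k_e = ln2 / t½ = 0.693147 / 2.08 = 0.3332 h^-1
Extrapolated tail: C_last / k_e = 5.1 / 0.3332 = 15.306
AUC_0→∞ = 429.725 + 15.306 = 445.031 µg/L·h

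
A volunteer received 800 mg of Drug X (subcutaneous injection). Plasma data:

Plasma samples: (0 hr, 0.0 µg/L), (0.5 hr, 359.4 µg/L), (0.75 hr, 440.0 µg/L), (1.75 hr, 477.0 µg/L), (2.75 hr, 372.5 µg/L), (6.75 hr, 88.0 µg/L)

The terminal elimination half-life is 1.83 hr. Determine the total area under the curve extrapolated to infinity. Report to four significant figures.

AUC = 2226 µg/L·hr

Trapezoidal AUC_0→6.75:
  [0→0.5]: (0.0+359.4)/2 × 0.5 = 89.85
  [0.5→0.75]: (359.4+440.0)/2 × 0.25 = 99.925
  [0.75→1.75]: (440.0+477.0)/2 × 1 = 458.5
  [1.75→2.75]: (477.0+372.5)/2 × 1 = 424.75
  [2.75→6.75]: (372.5+88.0)/2 × 4 = 921.0
  Sum = 1994.025 µg/L·hr
k_e = ln2 / t½ = 0.693147 / 1.83 = 0.3788 hr^-1
Extrapolated tail: C_last / k_e = 88.0 / 0.3788 = 232.313
AUC_0→∞ = 1994.025 + 232.313 = 2226.338 µg/L·hr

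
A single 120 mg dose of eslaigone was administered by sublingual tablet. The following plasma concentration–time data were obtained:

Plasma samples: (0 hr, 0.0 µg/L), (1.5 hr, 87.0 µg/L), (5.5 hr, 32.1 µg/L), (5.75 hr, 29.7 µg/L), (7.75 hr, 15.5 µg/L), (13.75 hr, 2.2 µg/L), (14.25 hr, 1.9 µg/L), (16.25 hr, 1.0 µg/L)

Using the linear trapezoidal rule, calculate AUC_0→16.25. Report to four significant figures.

AUC = 413.4 µg/L·hr

Trapezoidal AUC_0→16.25:
  [0→1.5]: (0.0+87.0)/2 × 1.5 = 65.25
  [1.5→5.5]: (87.0+32.1)/2 × 4 = 238.2
  [5.5→5.75]: (32.1+29.7)/2 × 0.25 = 7.725
  [5.75→7.75]: (29.7+15.5)/2 × 2 = 45.2
  [7.75→13.75]: (15.5+2.2)/2 × 6 = 53.1
  [13.75→14.25]: (2.2+1.9)/2 × 0.5 = 1.025
  [14.25→16.25]: (1.9+1.0)/2 × 2 = 2.9
  Sum = 413.4 µg/L·hr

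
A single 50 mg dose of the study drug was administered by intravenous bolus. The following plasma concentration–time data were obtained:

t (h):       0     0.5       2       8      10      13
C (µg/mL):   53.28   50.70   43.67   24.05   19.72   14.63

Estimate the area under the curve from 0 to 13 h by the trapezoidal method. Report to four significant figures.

AUC = 395.2 µg/mL·h

Trapezoidal AUC_0→13:
  [0→0.5]: (53.28+50.70)/2 × 0.5 = 25.995
  [0.5→2]: (50.70+43.67)/2 × 1.5 = 70.7775
  [2→8]: (43.67+24.05)/2 × 6 = 203.16
  [8→10]: (24.05+19.72)/2 × 2 = 43.77
  [10→13]: (19.72+14.63)/2 × 3 = 51.525
  Sum = 395.2275 µg/mL·h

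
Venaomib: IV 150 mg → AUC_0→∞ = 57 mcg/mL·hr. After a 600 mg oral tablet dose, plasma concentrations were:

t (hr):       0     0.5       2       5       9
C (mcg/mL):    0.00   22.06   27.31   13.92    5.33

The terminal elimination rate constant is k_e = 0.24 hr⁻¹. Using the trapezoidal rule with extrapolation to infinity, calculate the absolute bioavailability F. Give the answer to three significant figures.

F = 0.724

Trapezoidal AUC_0→9 (oral tablet):
  [0→0.5]: (0.00+22.06)/2 × 0.5 = 5.515
  [0.5→2]: (22.06+27.31)/2 × 1.5 = 37.0275
  [2→5]: (27.31+13.92)/2 × 3 = 61.845
  [5→9]: (13.92+5.33)/2 × 4 = 38.5
  Sum = 142.8875 mcg/mL·hr
Tail: C_last/k_e = 5.33/0.24 = 22.208
AUC_0→∞ (oral tablet) = 142.8875 + 22.208 = 165.0955 mcg/mL·hr
F = (AUC_ev/D_ev)/(AUC_iv/D_iv) = (165.0955/600)/(57/150) = 0.275159/0.38 = 0.7241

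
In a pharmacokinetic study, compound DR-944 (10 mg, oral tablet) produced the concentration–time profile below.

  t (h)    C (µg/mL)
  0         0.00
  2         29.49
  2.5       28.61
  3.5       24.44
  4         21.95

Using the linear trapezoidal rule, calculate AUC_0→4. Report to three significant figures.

Trapezoidal AUC_0→4:
  [0→2]: (0.00+29.49)/2 × 2 = 29.49
  [2→2.5]: (29.49+28.61)/2 × 0.5 = 14.525
  [2.5→3.5]: (28.61+24.44)/2 × 1 = 26.525
  [3.5→4]: (24.44+21.95)/2 × 0.5 = 11.5975
  Sum = 82.1375 µg/mL·h

AUC = 82.1 µg/mL·h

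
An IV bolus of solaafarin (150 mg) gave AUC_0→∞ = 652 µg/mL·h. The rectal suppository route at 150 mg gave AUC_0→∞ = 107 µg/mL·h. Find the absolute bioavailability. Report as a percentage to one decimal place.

F = (AUC_ev / D_ev) / (AUC_iv / D_iv)
  = (107/150) / (652/150)
  = 0.713333 / 4.34667 = 0.1641
  = 16.41%

F = 16.4%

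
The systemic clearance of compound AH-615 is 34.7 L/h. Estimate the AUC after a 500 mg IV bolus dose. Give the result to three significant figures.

AUC_0→∞ = Dose_iv / CL
        = 500 / 34.7 = 14.4092 mg/L·h

AUC = 14.4 mg/L·h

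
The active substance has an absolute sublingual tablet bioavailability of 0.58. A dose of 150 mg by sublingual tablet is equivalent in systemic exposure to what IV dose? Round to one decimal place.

Systemic exposure from an extravascular dose = F × D_ev, so the equivalent IV dose is F × D_ev.
D_iv = F × D_ev = 0.58 × 150 = 87 mg

D_iv = 87.0 mg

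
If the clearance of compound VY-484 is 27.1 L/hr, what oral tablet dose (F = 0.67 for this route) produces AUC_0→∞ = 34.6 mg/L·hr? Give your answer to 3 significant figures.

Dose = CL × AUC_0→∞ / F
     = 27.1 × 34.6 / 0.67 = 1399.49 mg

Dose = 1400 mg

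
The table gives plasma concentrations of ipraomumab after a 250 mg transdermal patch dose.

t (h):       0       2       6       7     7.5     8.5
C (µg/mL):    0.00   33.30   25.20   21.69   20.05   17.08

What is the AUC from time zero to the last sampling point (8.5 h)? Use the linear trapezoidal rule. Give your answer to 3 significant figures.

Trapezoidal AUC_0→8.5:
  [0→2]: (0.00+33.30)/2 × 2 = 33.3
  [2→6]: (33.30+25.20)/2 × 4 = 117.0
  [6→7]: (25.20+21.69)/2 × 1 = 23.445
  [7→7.5]: (21.69+20.05)/2 × 0.5 = 10.435
  [7.5→8.5]: (20.05+17.08)/2 × 1 = 18.565
  Sum = 202.745 µg/mL·h

AUC = 203 µg/mL·h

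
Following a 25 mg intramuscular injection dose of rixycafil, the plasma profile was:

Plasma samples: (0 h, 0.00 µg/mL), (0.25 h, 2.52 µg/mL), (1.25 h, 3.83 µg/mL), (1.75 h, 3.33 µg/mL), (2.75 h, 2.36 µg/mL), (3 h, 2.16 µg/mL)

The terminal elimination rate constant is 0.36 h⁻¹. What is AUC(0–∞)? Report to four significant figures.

AUC = 14.69 µg/mL·h

Trapezoidal AUC_0→3:
  [0→0.25]: (0.00+2.52)/2 × 0.25 = 0.315
  [0.25→1.25]: (2.52+3.83)/2 × 1 = 3.175
  [1.25→1.75]: (3.83+3.33)/2 × 0.5 = 1.79
  [1.75→2.75]: (3.33+2.36)/2 × 1 = 2.845
  [2.75→3]: (2.36+2.16)/2 × 0.25 = 0.565
  Sum = 8.69 µg/mL·h
Extrapolated tail: C_last / k_e = 2.16 / 0.36 = 6.000
AUC_0→∞ = 8.69 + 6.000 = 14.69 µg/mL·h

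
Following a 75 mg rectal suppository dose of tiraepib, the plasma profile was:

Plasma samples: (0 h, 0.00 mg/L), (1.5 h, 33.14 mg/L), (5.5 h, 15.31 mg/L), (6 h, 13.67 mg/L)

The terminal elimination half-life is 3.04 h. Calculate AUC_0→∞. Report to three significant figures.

AUC = 189 mg/L·h

Trapezoidal AUC_0→6:
  [0→1.5]: (0.00+33.14)/2 × 1.5 = 24.855
  [1.5→5.5]: (33.14+15.31)/2 × 4 = 96.9
  [5.5→6]: (15.31+13.67)/2 × 0.5 = 7.245
  Sum = 129.0 mg/L·h
k_e = ln2 / t½ = 0.693147 / 3.04 = 0.2280 h^-1
Extrapolated tail: C_last / k_e = 13.67 / 0.228 = 59.956
AUC_0→∞ = 129.0 + 59.956 = 188.956 mg/L·h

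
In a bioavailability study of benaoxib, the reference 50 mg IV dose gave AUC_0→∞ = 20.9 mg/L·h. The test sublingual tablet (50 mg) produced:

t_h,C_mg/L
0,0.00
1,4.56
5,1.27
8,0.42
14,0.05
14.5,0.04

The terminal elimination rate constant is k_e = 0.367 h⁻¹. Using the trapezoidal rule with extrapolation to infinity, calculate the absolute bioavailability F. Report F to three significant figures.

Trapezoidal AUC_0→14.5 (sublingual tablet):
  [0→1]: (0.00+4.56)/2 × 1 = 2.28
  [1→5]: (4.56+1.27)/2 × 4 = 11.66
  [5→8]: (1.27+0.42)/2 × 3 = 2.535
  [8→14]: (0.42+0.05)/2 × 6 = 1.41
  [14→14.5]: (0.05+0.04)/2 × 0.5 = 0.0225
  Sum = 17.9075 mg/L·h
Tail: C_last/k_e = 0.04/0.367 = 0.109
AUC_0→∞ (sublingual tablet) = 17.9075 + 0.109 = 18.0165 mg/L·h
F = (AUC_ev/D_ev)/(AUC_iv/D_iv) = (18.0165/50)/(20.9/50) = 0.36033/0.418 = 0.8620

F = 0.862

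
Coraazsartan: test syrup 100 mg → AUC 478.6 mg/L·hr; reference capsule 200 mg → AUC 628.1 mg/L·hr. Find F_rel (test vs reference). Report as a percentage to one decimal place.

F_rel = 152.4%

F_rel = (AUC_test/D_test) / (AUC_ref/D_ref)
      = (478.6/100) / (628.1/200)
      = 4.786 / 3.1405 = 1.5240 = 152.40%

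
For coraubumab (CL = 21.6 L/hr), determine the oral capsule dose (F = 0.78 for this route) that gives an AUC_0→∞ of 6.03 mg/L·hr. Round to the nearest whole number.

Dose = CL × AUC_0→∞ / F
     = 21.6 × 6.03 / 0.78 = 166.985 mg

Dose = 167 mg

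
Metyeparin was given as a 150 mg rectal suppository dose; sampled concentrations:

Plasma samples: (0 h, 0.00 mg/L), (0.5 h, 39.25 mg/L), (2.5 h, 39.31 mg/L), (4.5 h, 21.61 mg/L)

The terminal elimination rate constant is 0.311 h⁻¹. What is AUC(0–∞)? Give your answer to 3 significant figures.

AUC = 219 mg/L·h

Trapezoidal AUC_0→4.5:
  [0→0.5]: (0.00+39.25)/2 × 0.5 = 9.8125
  [0.5→2.5]: (39.25+39.31)/2 × 2 = 78.56
  [2.5→4.5]: (39.31+21.61)/2 × 2 = 60.92
  Sum = 149.2925 mg/L·h
Extrapolated tail: C_last / k_e = 21.61 / 0.311 = 69.486
AUC_0→∞ = 149.2925 + 69.486 = 218.7785 mg/L·h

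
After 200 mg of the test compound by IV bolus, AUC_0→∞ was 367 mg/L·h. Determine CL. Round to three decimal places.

CL = 0.545 L/h

CL = Dose_iv / AUC_0→∞
   = 200 / 367 = 0.544959 L/h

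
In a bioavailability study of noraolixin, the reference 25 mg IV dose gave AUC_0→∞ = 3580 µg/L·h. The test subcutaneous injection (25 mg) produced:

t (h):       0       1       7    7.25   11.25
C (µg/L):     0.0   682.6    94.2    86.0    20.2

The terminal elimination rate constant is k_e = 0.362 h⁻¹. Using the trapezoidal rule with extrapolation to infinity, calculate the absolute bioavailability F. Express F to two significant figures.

F = 0.83

Trapezoidal AUC_0→11.25 (subcutaneous injection):
  [0→1]: (0.0+682.6)/2 × 1 = 341.3
  [1→7]: (682.6+94.2)/2 × 6 = 2330.4
  [7→7.25]: (94.2+86.0)/2 × 0.25 = 22.525
  [7.25→11.25]: (86.0+20.2)/2 × 4 = 212.4
  Sum = 2906.625 µg/L·h
Tail: C_last/k_e = 20.2/0.362 = 55.801
AUC_0→∞ (subcutaneous injection) = 2906.625 + 55.801 = 2962.426 µg/L·h
F = (AUC_ev/D_ev)/(AUC_iv/D_iv) = (2962.426/25)/(3580/25) = 118.49704/143.2 = 0.8275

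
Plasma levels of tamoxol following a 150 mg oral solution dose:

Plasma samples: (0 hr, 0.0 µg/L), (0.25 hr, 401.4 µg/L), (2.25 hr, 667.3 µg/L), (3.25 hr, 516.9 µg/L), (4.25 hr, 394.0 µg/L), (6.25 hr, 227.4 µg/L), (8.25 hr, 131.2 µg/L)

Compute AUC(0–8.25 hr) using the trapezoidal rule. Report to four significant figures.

AUC = 3146 µg/L·hr

Trapezoidal AUC_0→8.25:
  [0→0.25]: (0.0+401.4)/2 × 0.25 = 50.175
  [0.25→2.25]: (401.4+667.3)/2 × 2 = 1068.7
  [2.25→3.25]: (667.3+516.9)/2 × 1 = 592.1
  [3.25→4.25]: (516.9+394.0)/2 × 1 = 455.45
  [4.25→6.25]: (394.0+227.4)/2 × 2 = 621.4
  [6.25→8.25]: (227.4+131.2)/2 × 2 = 358.6
  Sum = 3146.425 µg/L·hr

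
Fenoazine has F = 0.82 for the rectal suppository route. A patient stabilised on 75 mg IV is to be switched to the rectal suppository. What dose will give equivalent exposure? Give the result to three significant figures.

For equal systemic exposure: F × D_ev = D_iv
D_ev = D_iv / F = 75 / 0.82 = 91.4634 mg

D_rectal = 91.5 mg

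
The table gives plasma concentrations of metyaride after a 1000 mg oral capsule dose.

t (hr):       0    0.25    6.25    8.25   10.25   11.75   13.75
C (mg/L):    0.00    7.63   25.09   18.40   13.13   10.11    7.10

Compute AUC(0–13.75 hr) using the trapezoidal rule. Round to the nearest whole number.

AUC = 209 mg/L·hr

Trapezoidal AUC_0→13.75:
  [0→0.25]: (0.00+7.63)/2 × 0.25 = 0.95375
  [0.25→6.25]: (7.63+25.09)/2 × 6 = 98.16
  [6.25→8.25]: (25.09+18.40)/2 × 2 = 43.49
  [8.25→10.25]: (18.40+13.13)/2 × 2 = 31.53
  [10.25→11.75]: (13.13+10.11)/2 × 1.5 = 17.43
  [11.75→13.75]: (10.11+7.10)/2 × 2 = 17.21
  Sum = 208.77375 mg/L·hr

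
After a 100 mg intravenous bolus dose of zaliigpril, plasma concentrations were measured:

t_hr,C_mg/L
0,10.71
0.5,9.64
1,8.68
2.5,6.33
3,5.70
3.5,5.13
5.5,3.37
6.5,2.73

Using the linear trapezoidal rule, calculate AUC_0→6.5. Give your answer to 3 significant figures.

Trapezoidal AUC_0→6.5:
  [0→0.5]: (10.71+9.64)/2 × 0.5 = 5.0875
  [0.5→1]: (9.64+8.68)/2 × 0.5 = 4.58
  [1→2.5]: (8.68+6.33)/2 × 1.5 = 11.2575
  [2.5→3]: (6.33+5.70)/2 × 0.5 = 3.0075
  [3→3.5]: (5.70+5.13)/2 × 0.5 = 2.7075
  [3.5→5.5]: (5.13+3.37)/2 × 2 = 8.5
  [5.5→6.5]: (3.37+2.73)/2 × 1 = 3.05
  Sum = 38.19 mg/L·hr

AUC = 38.2 mg/L·hr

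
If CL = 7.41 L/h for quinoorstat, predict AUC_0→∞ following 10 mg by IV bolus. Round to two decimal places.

AUC = 1.35 mg/L·h

AUC_0→∞ = Dose_iv / CL
        = 10 / 7.41 = 1.34953 mg/L·h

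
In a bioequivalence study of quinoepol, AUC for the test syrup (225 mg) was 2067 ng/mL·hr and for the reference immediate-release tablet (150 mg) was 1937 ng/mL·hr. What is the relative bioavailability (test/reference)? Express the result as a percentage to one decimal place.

F_rel = 71.1%

F_rel = (AUC_test/D_test) / (AUC_ref/D_ref)
      = (2067/225) / (1937/150)
      = 9.18667 / 12.9133 = 0.7114 = 71.14%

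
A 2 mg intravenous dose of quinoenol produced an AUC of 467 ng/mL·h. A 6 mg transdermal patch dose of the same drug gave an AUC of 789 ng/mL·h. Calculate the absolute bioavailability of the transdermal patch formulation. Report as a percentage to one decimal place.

F = 56.3%

F = (AUC_ev / D_ev) / (AUC_iv / D_iv)
  = (789/6) / (467/2)
  = 131.5 / 233.5 = 0.5632
  = 56.32%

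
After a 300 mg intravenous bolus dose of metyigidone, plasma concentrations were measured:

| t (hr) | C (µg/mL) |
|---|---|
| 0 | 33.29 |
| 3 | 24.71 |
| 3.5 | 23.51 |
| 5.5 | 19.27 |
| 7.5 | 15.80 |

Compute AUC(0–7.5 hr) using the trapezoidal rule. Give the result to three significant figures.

AUC = 177 µg/mL·hr

Trapezoidal AUC_0→7.5:
  [0→3]: (33.29+24.71)/2 × 3 = 87.0
  [3→3.5]: (24.71+23.51)/2 × 0.5 = 12.055
  [3.5→5.5]: (23.51+19.27)/2 × 2 = 42.78
  [5.5→7.5]: (19.27+15.80)/2 × 2 = 35.07
  Sum = 176.905 µg/mL·hr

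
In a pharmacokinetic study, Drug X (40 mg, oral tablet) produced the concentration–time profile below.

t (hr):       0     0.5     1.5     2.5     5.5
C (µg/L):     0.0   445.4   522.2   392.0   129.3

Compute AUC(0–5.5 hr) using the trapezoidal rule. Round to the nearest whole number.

Trapezoidal AUC_0→5.5:
  [0→0.5]: (0.0+445.4)/2 × 0.5 = 111.35
  [0.5→1.5]: (445.4+522.2)/2 × 1 = 483.8
  [1.5→2.5]: (522.2+392.0)/2 × 1 = 457.1
  [2.5→5.5]: (392.0+129.3)/2 × 3 = 781.95
  Sum = 1834.2 µg/L·hr

AUC = 1834 µg/L·hr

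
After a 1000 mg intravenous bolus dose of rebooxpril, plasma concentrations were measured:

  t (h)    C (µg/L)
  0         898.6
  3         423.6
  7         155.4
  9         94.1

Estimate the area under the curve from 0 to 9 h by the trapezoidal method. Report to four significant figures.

AUC = 3391 µg/L·h

Trapezoidal AUC_0→9:
  [0→3]: (898.6+423.6)/2 × 3 = 1983.3
  [3→7]: (423.6+155.4)/2 × 4 = 1158.0
  [7→9]: (155.4+94.1)/2 × 2 = 249.5
  Sum = 3390.8 µg/L·h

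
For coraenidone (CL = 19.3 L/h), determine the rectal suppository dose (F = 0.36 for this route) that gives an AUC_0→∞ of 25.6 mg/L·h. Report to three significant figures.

Dose = CL × AUC_0→∞ / F
     = 19.3 × 25.6 / 0.36 = 1372.44 mg

Dose = 1370 mg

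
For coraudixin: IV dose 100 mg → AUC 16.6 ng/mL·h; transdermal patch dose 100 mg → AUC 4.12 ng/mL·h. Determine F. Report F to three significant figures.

F = 0.248

F = (AUC_ev / D_ev) / (AUC_iv / D_iv)
  = (4.12/100) / (16.6/100)
  = 0.0412 / 0.166 = 0.2482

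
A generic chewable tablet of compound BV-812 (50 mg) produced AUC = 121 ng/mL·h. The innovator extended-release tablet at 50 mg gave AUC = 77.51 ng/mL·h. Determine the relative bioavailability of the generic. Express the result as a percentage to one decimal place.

F_rel = 156.1%

F_rel = (AUC_test/D_test) / (AUC_ref/D_ref)
      = (121/50) / (77.51/50)
      = 2.42 / 1.5502 = 1.5611 = 156.11%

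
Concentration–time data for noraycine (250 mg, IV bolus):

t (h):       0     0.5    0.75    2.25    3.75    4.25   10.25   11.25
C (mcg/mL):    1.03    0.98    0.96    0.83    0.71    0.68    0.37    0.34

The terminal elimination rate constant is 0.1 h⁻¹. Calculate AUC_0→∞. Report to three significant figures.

Trapezoidal AUC_0→11.25:
  [0→0.5]: (1.03+0.98)/2 × 0.5 = 0.5025
  [0.5→0.75]: (0.98+0.96)/2 × 0.25 = 0.2425
  [0.75→2.25]: (0.96+0.83)/2 × 1.5 = 1.3425
  [2.25→3.75]: (0.83+0.71)/2 × 1.5 = 1.155
  [3.75→4.25]: (0.71+0.68)/2 × 0.5 = 0.3475
  [4.25→10.25]: (0.68+0.37)/2 × 6 = 3.15
  [10.25→11.25]: (0.37+0.34)/2 × 1 = 0.355
  Sum = 7.095 mcg/mL·h
Extrapolated tail: C_last / k_e = 0.34 / 0.1 = 3.400
AUC_0→∞ = 7.095 + 3.400 = 10.495 mcg/mL·h

AUC = 10.5 mcg/mL·h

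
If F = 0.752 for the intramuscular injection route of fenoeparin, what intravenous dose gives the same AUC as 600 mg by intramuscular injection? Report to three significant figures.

D_iv = 451 mg

Systemic exposure from an extravascular dose = F × D_ev, so the equivalent IV dose is F × D_ev.
D_iv = F × D_ev = 0.752 × 600 = 451.2 mg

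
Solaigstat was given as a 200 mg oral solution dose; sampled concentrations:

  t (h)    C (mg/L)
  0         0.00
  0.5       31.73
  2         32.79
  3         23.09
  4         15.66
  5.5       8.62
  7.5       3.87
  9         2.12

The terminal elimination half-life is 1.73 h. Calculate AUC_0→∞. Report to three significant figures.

AUC = 144 mg/L·h

Trapezoidal AUC_0→9:
  [0→0.5]: (0.00+31.73)/2 × 0.5 = 7.9325
  [0.5→2]: (31.73+32.79)/2 × 1.5 = 48.39
  [2→3]: (32.79+23.09)/2 × 1 = 27.94
  [3→4]: (23.09+15.66)/2 × 1 = 19.375
  [4→5.5]: (15.66+8.62)/2 × 1.5 = 18.21
  [5.5→7.5]: (8.62+3.87)/2 × 2 = 12.49
  [7.5→9]: (3.87+2.12)/2 × 1.5 = 4.4925
  Sum = 138.83 mg/L·h
k_e = ln2 / t½ = 0.693147 / 1.73 = 0.4007 h^-1
Extrapolated tail: C_last / k_e = 2.12 / 0.4007 = 5.291
AUC_0→∞ = 138.83 + 5.291 = 144.121 mg/L·h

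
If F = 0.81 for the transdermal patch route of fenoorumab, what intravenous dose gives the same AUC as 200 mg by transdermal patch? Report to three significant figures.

Systemic exposure from an extravascular dose = F × D_ev, so the equivalent IV dose is F × D_ev.
D_iv = F × D_ev = 0.81 × 200 = 162 mg

D_iv = 162 mg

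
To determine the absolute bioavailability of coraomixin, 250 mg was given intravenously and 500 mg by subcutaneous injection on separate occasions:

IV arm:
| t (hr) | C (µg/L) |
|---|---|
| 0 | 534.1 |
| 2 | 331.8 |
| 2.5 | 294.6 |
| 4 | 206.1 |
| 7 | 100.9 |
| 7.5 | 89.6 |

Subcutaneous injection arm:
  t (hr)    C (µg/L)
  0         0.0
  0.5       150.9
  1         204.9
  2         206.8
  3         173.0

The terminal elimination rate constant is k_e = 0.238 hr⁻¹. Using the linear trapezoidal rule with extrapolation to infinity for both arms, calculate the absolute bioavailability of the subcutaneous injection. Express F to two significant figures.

F = 0.27

Trapezoidal AUC_0→7.5 (IV):
  [0→2]: (534.1+331.8)/2 × 2 = 865.9
  [2→2.5]: (331.8+294.6)/2 × 0.5 = 156.6
  [2.5→4]: (294.6+206.1)/2 × 1.5 = 375.525
  [4→7]: (206.1+100.9)/2 × 3 = 460.5
  [7→7.5]: (100.9+89.6)/2 × 0.5 = 47.625
  Sum = 1906.15 µg/L·hr
IV tail: 89.6/0.238 = 376.471; AUC_iv,0→∞ = 1906.15 + 376.471 = 2282.621 µg/L·hr
Trapezoidal AUC_0→3 (subcutaneous injection):
  [0→0.5]: (0.0+150.9)/2 × 0.5 = 37.725
  [0.5→1]: (150.9+204.9)/2 × 0.5 = 88.95
  [1→2]: (204.9+206.8)/2 × 1 = 205.85
  [2→3]: (206.8+173.0)/2 × 1 = 189.9
  Sum = 522.425 µg/L·hr
subcutaneous injection tail: 173.0/0.238 = 726.891; AUC_ev,0→∞ = 522.425 + 726.891 = 1249.316 µg/L·hr
F = (AUC_ev/D_ev)/(AUC_iv/D_iv) = (1249.316/500)/(2282.621/250) = 2.498632/9.130484 = 0.2737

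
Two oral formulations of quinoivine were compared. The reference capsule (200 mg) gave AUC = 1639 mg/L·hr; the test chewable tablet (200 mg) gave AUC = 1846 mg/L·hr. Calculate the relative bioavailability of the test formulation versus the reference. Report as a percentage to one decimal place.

F_rel = 112.6%

F_rel = (AUC_test/D_test) / (AUC_ref/D_ref)
      = (1846/200) / (1639/200)
      = 9.23 / 8.195 = 1.1263 = 112.63%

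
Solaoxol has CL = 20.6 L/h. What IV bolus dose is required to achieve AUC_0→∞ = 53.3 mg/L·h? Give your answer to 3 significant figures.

Dose_iv = CL × AUC_0→∞
     = 20.6 × 53.3 = 1097.98 mg

Dose = 1100 mg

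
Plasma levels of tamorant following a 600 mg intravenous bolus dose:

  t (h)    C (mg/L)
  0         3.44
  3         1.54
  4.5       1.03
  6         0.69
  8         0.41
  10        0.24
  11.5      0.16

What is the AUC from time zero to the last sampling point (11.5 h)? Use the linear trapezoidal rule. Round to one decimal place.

AUC = 12.7 mg/L·h

Trapezoidal AUC_0→11.5:
  [0→3]: (3.44+1.54)/2 × 3 = 7.47
  [3→4.5]: (1.54+1.03)/2 × 1.5 = 1.9275
  [4.5→6]: (1.03+0.69)/2 × 1.5 = 1.29
  [6→8]: (0.69+0.41)/2 × 2 = 1.1
  [8→10]: (0.41+0.24)/2 × 2 = 0.65
  [10→11.5]: (0.24+0.16)/2 × 1.5 = 0.3
  Sum = 12.7375 mg/L·h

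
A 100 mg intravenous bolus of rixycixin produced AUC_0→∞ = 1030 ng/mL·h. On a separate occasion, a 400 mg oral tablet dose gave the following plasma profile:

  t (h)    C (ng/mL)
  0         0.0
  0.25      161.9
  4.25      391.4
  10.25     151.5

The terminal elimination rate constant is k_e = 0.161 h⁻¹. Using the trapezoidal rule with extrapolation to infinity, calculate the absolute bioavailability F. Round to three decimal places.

F = 0.897

Trapezoidal AUC_0→10.25 (oral tablet):
  [0→0.25]: (0.0+161.9)/2 × 0.25 = 20.2375
  [0.25→4.25]: (161.9+391.4)/2 × 4 = 1106.6
  [4.25→10.25]: (391.4+151.5)/2 × 6 = 1628.7
  Sum = 2755.5375 ng/mL·h
Tail: C_last/k_e = 151.5/0.161 = 940.994
AUC_0→∞ (oral tablet) = 2755.5375 + 940.994 = 3696.5315 ng/mL·h
F = (AUC_ev/D_ev)/(AUC_iv/D_iv) = (3696.5315/400)/(1030/100) = 9.24133/10.3 = 0.8972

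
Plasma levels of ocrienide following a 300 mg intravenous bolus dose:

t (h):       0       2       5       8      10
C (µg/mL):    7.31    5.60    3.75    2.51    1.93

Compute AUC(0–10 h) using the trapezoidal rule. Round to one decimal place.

AUC = 40.8 µg/mL·h

Trapezoidal AUC_0→10:
  [0→2]: (7.31+5.60)/2 × 2 = 12.91
  [2→5]: (5.60+3.75)/2 × 3 = 14.025
  [5→8]: (3.75+2.51)/2 × 3 = 9.39
  [8→10]: (2.51+1.93)/2 × 2 = 4.44
  Sum = 40.765 µg/mL·h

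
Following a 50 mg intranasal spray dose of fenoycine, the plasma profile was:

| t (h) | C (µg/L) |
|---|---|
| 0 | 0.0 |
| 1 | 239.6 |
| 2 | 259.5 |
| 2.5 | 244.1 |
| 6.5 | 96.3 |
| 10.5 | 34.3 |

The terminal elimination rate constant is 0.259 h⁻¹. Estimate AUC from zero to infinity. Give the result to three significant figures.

AUC = 1570 µg/L·h

Trapezoidal AUC_0→10.5:
  [0→1]: (0.0+239.6)/2 × 1 = 119.8
  [1→2]: (239.6+259.5)/2 × 1 = 249.55
  [2→2.5]: (259.5+244.1)/2 × 0.5 = 125.9
  [2.5→6.5]: (244.1+96.3)/2 × 4 = 680.8
  [6.5→10.5]: (96.3+34.3)/2 × 4 = 261.2
  Sum = 1437.25 µg/L·h
Extrapolated tail: C_last / k_e = 34.3 / 0.259 = 132.432
AUC_0→∞ = 1437.25 + 132.432 = 1569.682 µg/L·h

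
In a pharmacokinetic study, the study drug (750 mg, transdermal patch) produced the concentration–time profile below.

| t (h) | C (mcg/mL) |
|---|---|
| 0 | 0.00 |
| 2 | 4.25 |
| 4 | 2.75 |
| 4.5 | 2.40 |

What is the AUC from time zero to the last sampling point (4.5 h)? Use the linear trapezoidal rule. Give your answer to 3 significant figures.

AUC = 12.5 mcg/mL·h

Trapezoidal AUC_0→4.5:
  [0→2]: (0.00+4.25)/2 × 2 = 4.25
  [2→4]: (4.25+2.75)/2 × 2 = 7.0
  [4→4.5]: (2.75+2.40)/2 × 0.5 = 1.2875
  Sum = 12.5375 mcg/mL·h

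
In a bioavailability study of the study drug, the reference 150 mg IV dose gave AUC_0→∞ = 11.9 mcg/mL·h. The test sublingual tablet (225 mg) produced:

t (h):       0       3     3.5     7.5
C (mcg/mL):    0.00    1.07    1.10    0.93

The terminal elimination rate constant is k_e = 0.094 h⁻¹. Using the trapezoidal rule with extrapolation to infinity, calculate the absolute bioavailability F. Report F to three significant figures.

Trapezoidal AUC_0→7.5 (sublingual tablet):
  [0→3]: (0.00+1.07)/2 × 3 = 1.605
  [3→3.5]: (1.07+1.10)/2 × 0.5 = 0.5425
  [3.5→7.5]: (1.10+0.93)/2 × 4 = 4.06
  Sum = 6.2075 mcg/mL·h
Tail: C_last/k_e = 0.93/0.094 = 9.894
AUC_0→∞ (sublingual tablet) = 6.2075 + 9.894 = 16.1015 mcg/mL·h
F = (AUC_ev/D_ev)/(AUC_iv/D_iv) = (16.1015/225)/(11.9/150) = 0.0715622/0.0793333 = 0.9020

F = 0.902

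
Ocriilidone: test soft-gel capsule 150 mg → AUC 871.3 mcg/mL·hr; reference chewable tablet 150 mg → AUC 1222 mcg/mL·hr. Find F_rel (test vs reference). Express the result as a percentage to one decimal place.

F_rel = (AUC_test/D_test) / (AUC_ref/D_ref)
      = (871.3/150) / (1222/150)
      = 5.80867 / 8.14667 = 0.7130 = 71.30%

F_rel = 71.3%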